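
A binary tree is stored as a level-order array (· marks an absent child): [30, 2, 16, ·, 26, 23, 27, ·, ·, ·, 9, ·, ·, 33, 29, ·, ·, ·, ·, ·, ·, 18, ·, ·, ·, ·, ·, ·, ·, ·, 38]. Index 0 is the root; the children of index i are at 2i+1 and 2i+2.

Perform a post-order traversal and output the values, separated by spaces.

18 9 26 2 23 33 38 29 27 16 30

Post-order visits the left subtree, then the right subtree, then the node.
At 30: go left to 2.
  At 2: no left child.
  At 2: go right to 26.
    At 26: no left child.
    At 26: go right to 9.
      At 9: go left to 18.
        18 is a leaf — visit 18.
      At 9: no right child.
      Visit 9.
    Visit 26.
  Visit 2.
At 30: go right to 16.
  At 16: go left to 23.
    23 is a leaf — visit 23.
  At 16: go right to 27.
    At 27: go left to 33.
      33 is a leaf — visit 33.
    At 27: go right to 29.
      At 29: no left child.
      At 29: go right to 38.
        38 is a leaf — visit 38.
      Visit 29.
    Visit 27.
  Visit 16.
Visit 30.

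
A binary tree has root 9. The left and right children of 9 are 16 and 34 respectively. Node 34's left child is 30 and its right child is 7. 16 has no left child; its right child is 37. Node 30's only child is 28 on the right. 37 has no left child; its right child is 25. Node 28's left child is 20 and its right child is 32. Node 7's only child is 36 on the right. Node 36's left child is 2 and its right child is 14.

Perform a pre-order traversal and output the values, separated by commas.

9, 16, 37, 25, 34, 30, 28, 20, 32, 7, 36, 2, 14

Pre-order visits the node, then its left subtree, then its right subtree.
Visit 9.
At 9: go left to 16.
  Visit 16.
  At 16: no left child.
  At 16: go right to 37.
    Visit 37.
    At 37: no left child.
    At 37: go right to 25.
      25 is a leaf — visit 25.
At 9: go right to 34.
  Visit 34.
  At 34: go left to 30.
    Visit 30.
    At 30: no left child.
    At 30: go right to 28.
      Visit 28.
      At 28: go left to 20.
        20 is a leaf — visit 20.
      At 28: go right to 32.
        32 is a leaf — visit 32.
  At 34: go right to 7.
    Visit 7.
    At 7: no left child.
    At 7: go right to 36.
      Visit 36.
      At 36: go left to 2.
        2 is a leaf — visit 2.
      At 36: go right to 14.
        14 is a leaf — visit 14.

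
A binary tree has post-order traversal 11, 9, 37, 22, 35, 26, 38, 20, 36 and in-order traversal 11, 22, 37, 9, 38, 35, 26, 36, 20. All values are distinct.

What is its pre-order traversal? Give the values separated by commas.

The last element of post-order is the root; it splits in-order into left and right subtrees.
Root 36: left subtree has 7 nodes {11, 22, 37, 9, 38, 35, 26}, right has 1 {20}.
  Root 38: left subtree has 4 nodes {11, 22, 37, 9}, right has 2 {35, 26}.
    Root 22: left subtree has 1 node {11}, right has 2 {37, 9}.
      Root 37: left subtree has 0 nodes { }, right has 1 {9}.
    Root 26: left subtree has 1 node {35}, right has 0 { }.

36, 38, 22, 11, 37, 9, 26, 35, 20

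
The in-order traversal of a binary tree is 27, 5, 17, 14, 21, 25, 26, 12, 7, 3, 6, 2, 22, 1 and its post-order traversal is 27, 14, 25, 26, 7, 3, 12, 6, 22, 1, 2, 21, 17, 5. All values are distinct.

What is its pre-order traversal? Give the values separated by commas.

The last element of post-order is the root; it splits in-order into left and right subtrees.
Root 5: left subtree has 1 node {27}, right has 12 {17, 14, 21, 25, 26, 12, 7, 3, 6, 2, 22, 1}.
  Root 17: left subtree has 0 nodes { }, right has 11 {14, 21, 25, 26, 12, 7, 3, 6, 2, 22, 1}.
    Root 21: left subtree has 1 node {14}, right has 9 {25, 26, 12, 7, 3, 6, 2, 22, 1}.
      Root 2: left subtree has 6 nodes {25, 26, 12, 7, 3, 6}, right has 2 {22, 1}.
        Root 6: left subtree has 5 nodes {25, 26, 12, 7, 3}, right has 0 { }.
          Root 12: left subtree has 2 nodes {25, 26}, right has 2 {7, 3}.
            Root 26: left subtree has 1 node {25}, right has 0 { }.
            Root 3: left subtree has 1 node {7}, right has 0 { }.
        Root 1: left subtree has 1 node {22}, right has 0 { }.

5, 27, 17, 21, 14, 2, 6, 12, 26, 25, 3, 7, 1, 22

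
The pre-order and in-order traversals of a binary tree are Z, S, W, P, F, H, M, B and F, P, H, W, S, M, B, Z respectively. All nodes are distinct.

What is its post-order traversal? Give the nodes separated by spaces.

The first element of pre-order is the root; it splits in-order into left and right subtrees.
Root Z: left subtree has 7 nodes {F, P, H, W, S, M, B}, right has 0 { }.
  Root S: left subtree has 4 nodes {F, P, H, W}, right has 2 {M, B}.
    Root W: left subtree has 3 nodes {F, P, H}, right has 0 { }.
      Root P: left subtree has 1 node {F}, right has 1 {H}.
    Root M: left subtree has 0 nodes { }, right has 1 {B}.

F H P W B M S Z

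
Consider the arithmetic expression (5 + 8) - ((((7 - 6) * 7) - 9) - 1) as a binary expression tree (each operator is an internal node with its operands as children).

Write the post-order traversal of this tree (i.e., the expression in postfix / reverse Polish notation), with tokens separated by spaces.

5 8 + 7 6 - 7 * 9 - 1 - -

Post-order on an expression tree gives postfix notation: for each operator, emit left operand, right operand, then the operator.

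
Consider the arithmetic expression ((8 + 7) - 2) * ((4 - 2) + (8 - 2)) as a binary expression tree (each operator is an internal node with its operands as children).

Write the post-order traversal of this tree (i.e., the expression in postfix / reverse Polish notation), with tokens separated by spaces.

Post-order on an expression tree gives postfix notation: for each operator, emit left operand, right operand, then the operator.

8 7 + 2 - 4 2 - 8 2 - + *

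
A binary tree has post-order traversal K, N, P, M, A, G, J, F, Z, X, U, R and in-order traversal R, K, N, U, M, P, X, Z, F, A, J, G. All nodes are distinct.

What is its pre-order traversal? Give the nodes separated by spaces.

R U N K X M P Z F J A G

The last element of post-order is the root; it splits in-order into left and right subtrees.
Root R: left subtree has 0 nodes { }, right has 11 {K, N, U, M, P, X, Z, F, A, J, G}.
  Root U: left subtree has 2 nodes {K, N}, right has 8 {M, P, X, Z, F, A, J, G}.
    Root N: left subtree has 1 node {K}, right has 0 { }.
    Root X: left subtree has 2 nodes {M, P}, right has 5 {Z, F, A, J, G}.
      Root M: left subtree has 0 nodes { }, right has 1 {P}.
      Root Z: left subtree has 0 nodes { }, right has 4 {F, A, J, G}.
        Root F: left subtree has 0 nodes { }, right has 3 {A, J, G}.
          Root J: left subtree has 1 node {A}, right has 1 {G}.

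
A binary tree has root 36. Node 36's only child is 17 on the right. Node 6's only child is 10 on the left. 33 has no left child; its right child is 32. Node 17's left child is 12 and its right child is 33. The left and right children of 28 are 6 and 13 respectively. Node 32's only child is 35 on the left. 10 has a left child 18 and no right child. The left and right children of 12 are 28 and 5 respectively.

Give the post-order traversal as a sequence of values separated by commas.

Post-order visits the left subtree, then the right subtree, then the node.
At 36: no left child.
At 36: go right to 17.
  At 17: go left to 12.
    At 12: go left to 28.
      At 28: go left to 6.
        At 6: go left to 10.
          At 10: go left to 18.
            18 is a leaf — visit 18.
          At 10: no right child.
          Visit 10.
        At 6: no right child.
        Visit 6.
      At 28: go right to 13.
        13 is a leaf — visit 13.
      Visit 28.
    At 12: go right to 5.
      5 is a leaf — visit 5.
    Visit 12.
  At 17: go right to 33.
    At 33: no left child.
    At 33: go right to 32.
      At 32: go left to 35.
        35 is a leaf — visit 35.
      At 32: no right child.
      Visit 32.
    Visit 33.
  Visit 17.
Visit 36.

18, 10, 6, 13, 28, 5, 12, 35, 32, 33, 17, 36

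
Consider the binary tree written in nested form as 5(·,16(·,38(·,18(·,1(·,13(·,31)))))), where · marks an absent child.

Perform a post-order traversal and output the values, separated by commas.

31, 13, 1, 18, 38, 16, 5

Post-order visits the left subtree, then the right subtree, then the node.
At 5: no left child.
At 5: go right to 16.
  At 16: no left child.
  At 16: go right to 38.
    At 38: no left child.
    At 38: go right to 18.
      At 18: no left child.
      At 18: go right to 1.
        At 1: no left child.
        At 1: go right to 13.
          At 13: no left child.
          At 13: go right to 31.
            31 is a leaf — visit 31.
          Visit 13.
        Visit 1.
      Visit 18.
    Visit 38.
  Visit 16.
Visit 5.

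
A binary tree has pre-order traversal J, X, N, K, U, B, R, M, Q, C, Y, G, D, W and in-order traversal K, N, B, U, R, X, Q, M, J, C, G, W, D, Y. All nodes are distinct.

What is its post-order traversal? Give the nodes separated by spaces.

K B R U N Q M X W D G Y C J

The first element of pre-order is the root; it splits in-order into left and right subtrees.
Root J: left subtree has 8 nodes {K, N, B, U, R, X, Q, M}, right has 5 {C, G, W, D, Y}.
  Root X: left subtree has 5 nodes {K, N, B, U, R}, right has 2 {Q, M}.
    Root N: left subtree has 1 node {K}, right has 3 {B, U, R}.
      Root U: left subtree has 1 node {B}, right has 1 {R}.
    Root M: left subtree has 1 node {Q}, right has 0 { }.
  Root C: left subtree has 0 nodes { }, right has 4 {G, W, D, Y}.
    Root Y: left subtree has 3 nodes {G, W, D}, right has 0 { }.
      Root G: left subtree has 0 nodes { }, right has 2 {W, D}.
        Root D: left subtree has 1 node {W}, right has 0 { }.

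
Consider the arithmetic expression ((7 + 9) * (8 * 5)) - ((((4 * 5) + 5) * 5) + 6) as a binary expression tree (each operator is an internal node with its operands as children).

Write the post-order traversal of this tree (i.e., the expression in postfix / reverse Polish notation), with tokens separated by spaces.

Post-order on an expression tree gives postfix notation: for each operator, emit left operand, right operand, then the operator.

7 9 + 8 5 * * 4 5 * 5 + 5 * 6 + -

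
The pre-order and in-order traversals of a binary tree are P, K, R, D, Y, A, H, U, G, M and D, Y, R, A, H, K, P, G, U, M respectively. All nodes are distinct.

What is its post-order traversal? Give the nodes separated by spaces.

Y D H A R K G M U P

The first element of pre-order is the root; it splits in-order into left and right subtrees.
Root P: left subtree has 6 nodes {D, Y, R, A, H, K}, right has 3 {G, U, M}.
  Root K: left subtree has 5 nodes {D, Y, R, A, H}, right has 0 { }.
    Root R: left subtree has 2 nodes {D, Y}, right has 2 {A, H}.
      Root D: left subtree has 0 nodes { }, right has 1 {Y}.
      Root A: left subtree has 0 nodes { }, right has 1 {H}.
  Root U: left subtree has 1 node {G}, right has 1 {M}.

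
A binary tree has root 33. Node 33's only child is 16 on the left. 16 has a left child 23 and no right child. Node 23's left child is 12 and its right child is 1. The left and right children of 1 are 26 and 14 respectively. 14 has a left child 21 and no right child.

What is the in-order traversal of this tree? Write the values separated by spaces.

In-order visits the left subtree, then the node, then the right subtree.
At 33: go left to 16.
  At 16: go left to 23.
    At 23: go left to 12.
      12 is a leaf — visit 12.
    Visit 23.
    At 23: go right to 1.
      At 1: go left to 26.
        26 is a leaf — visit 26.
      Visit 1.
      At 1: go right to 14.
        At 14: go left to 21.
          21 is a leaf — visit 21.
        Visit 14.
        At 14: no right child.
  Visit 16.
  At 16: no right child.
Visit 33.
At 33: no right child.

12 23 26 1 21 14 16 33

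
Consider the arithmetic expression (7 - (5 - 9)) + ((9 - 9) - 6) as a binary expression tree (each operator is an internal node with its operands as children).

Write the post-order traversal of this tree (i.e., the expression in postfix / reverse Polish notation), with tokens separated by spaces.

7 5 9 - - 9 9 - 6 - +

Post-order on an expression tree gives postfix notation: for each operator, emit left operand, right operand, then the operator.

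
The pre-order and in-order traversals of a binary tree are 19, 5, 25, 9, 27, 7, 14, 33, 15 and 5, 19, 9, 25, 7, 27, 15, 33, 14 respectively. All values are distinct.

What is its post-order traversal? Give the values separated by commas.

5, 9, 7, 15, 33, 14, 27, 25, 19

The first element of pre-order is the root; it splits in-order into left and right subtrees.
Root 19: left subtree has 1 node {5}, right has 7 {9, 25, 7, 27, 15, 33, 14}.
  Root 25: left subtree has 1 node {9}, right has 5 {7, 27, 15, 33, 14}.
    Root 27: left subtree has 1 node {7}, right has 3 {15, 33, 14}.
      Root 14: left subtree has 2 nodes {15, 33}, right has 0 { }.
        Root 33: left subtree has 1 node {15}, right has 0 { }.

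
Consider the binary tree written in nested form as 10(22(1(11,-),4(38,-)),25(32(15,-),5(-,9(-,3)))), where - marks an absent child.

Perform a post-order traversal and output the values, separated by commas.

11, 1, 38, 4, 22, 15, 32, 3, 9, 5, 25, 10

Post-order visits the left subtree, then the right subtree, then the node.
At 10: go left to 22.
  At 22: go left to 1.
    At 1: go left to 11.
      11 is a leaf — visit 11.
    At 1: no right child.
    Visit 1.
  At 22: go right to 4.
    At 4: go left to 38.
      38 is a leaf — visit 38.
    At 4: no right child.
    Visit 4.
  Visit 22.
At 10: go right to 25.
  At 25: go left to 32.
    At 32: go left to 15.
      15 is a leaf — visit 15.
    At 32: no right child.
    Visit 32.
  At 25: go right to 5.
    At 5: no left child.
    At 5: go right to 9.
      At 9: no left child.
      At 9: go right to 3.
        3 is a leaf — visit 3.
      Visit 9.
    Visit 5.
  Visit 25.
Visit 10.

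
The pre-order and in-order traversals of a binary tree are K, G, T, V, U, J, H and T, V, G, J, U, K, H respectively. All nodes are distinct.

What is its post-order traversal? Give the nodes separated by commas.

V, T, J, U, G, H, K

The first element of pre-order is the root; it splits in-order into left and right subtrees.
Root K: left subtree has 5 nodes {T, V, G, J, U}, right has 1 {H}.
  Root G: left subtree has 2 nodes {T, V}, right has 2 {J, U}.
    Root T: left subtree has 0 nodes { }, right has 1 {V}.
    Root U: left subtree has 1 node {J}, right has 0 { }.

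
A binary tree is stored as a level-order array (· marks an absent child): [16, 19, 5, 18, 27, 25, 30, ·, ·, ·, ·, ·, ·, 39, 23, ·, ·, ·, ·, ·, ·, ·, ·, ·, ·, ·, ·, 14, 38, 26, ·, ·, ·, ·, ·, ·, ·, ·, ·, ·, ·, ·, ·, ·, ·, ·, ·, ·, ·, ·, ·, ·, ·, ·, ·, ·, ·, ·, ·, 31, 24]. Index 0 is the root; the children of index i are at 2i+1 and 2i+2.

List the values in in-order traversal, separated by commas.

18, 19, 27, 16, 25, 5, 14, 39, 38, 30, 31, 26, 24, 23

In-order visits the left subtree, then the node, then the right subtree.
At 16: go left to 19.
  At 19: go left to 18.
    18 is a leaf — visit 18.
  Visit 19.
  At 19: go right to 27.
    27 is a leaf — visit 27.
Visit 16.
At 16: go right to 5.
  At 5: go left to 25.
    25 is a leaf — visit 25.
  Visit 5.
  At 5: go right to 30.
    At 30: go left to 39.
      At 39: go left to 14.
        14 is a leaf — visit 14.
      Visit 39.
      At 39: go right to 38.
        38 is a leaf — visit 38.
    Visit 30.
    At 30: go right to 23.
      At 23: go left to 26.
        At 26: go left to 31.
          31 is a leaf — visit 31.
        Visit 26.
        At 26: go right to 24.
          24 is a leaf — visit 24.
      Visit 23.
      At 23: no right child.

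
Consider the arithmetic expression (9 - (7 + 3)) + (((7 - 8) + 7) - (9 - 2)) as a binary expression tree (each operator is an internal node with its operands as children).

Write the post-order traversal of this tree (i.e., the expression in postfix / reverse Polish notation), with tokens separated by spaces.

Post-order on an expression tree gives postfix notation: for each operator, emit left operand, right operand, then the operator.

9 7 3 + - 7 8 - 7 + 9 2 - - +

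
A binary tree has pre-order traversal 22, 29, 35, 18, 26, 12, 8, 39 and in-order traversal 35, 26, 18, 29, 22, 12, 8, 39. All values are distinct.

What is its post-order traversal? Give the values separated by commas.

26, 18, 35, 29, 39, 8, 12, 22

The first element of pre-order is the root; it splits in-order into left and right subtrees.
Root 22: left subtree has 4 nodes {35, 26, 18, 29}, right has 3 {12, 8, 39}.
  Root 29: left subtree has 3 nodes {35, 26, 18}, right has 0 { }.
    Root 35: left subtree has 0 nodes { }, right has 2 {26, 18}.
      Root 18: left subtree has 1 node {26}, right has 0 { }.
  Root 12: left subtree has 0 nodes { }, right has 2 {8, 39}.
    Root 8: left subtree has 0 nodes { }, right has 1 {39}.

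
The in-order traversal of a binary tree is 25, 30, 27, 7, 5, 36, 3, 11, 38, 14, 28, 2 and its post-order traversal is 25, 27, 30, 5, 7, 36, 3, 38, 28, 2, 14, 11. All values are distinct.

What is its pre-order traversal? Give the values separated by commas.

11, 3, 36, 7, 30, 25, 27, 5, 14, 38, 2, 28

The last element of post-order is the root; it splits in-order into left and right subtrees.
Root 11: left subtree has 7 nodes {25, 30, 27, 7, 5, 36, 3}, right has 4 {38, 14, 28, 2}.
  Root 3: left subtree has 6 nodes {25, 30, 27, 7, 5, 36}, right has 0 { }.
    Root 36: left subtree has 5 nodes {25, 30, 27, 7, 5}, right has 0 { }.
      Root 7: left subtree has 3 nodes {25, 30, 27}, right has 1 {5}.
        Root 30: left subtree has 1 node {25}, right has 1 {27}.
  Root 14: left subtree has 1 node {38}, right has 2 {28, 2}.
    Root 2: left subtree has 1 node {28}, right has 0 { }.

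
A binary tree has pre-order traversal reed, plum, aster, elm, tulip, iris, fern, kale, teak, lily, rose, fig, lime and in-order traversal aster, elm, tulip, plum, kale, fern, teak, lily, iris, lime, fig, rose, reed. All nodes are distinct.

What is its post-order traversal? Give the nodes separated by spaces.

tulip elm aster kale lily teak fern lime fig rose iris plum reed

The first element of pre-order is the root; it splits in-order into left and right subtrees.
Root reed: left subtree has 12 nodes {aster, elm, tulip, plum, kale, fern, teak, lily, iris, lime, fig, rose}, right has 0 { }.
  Root plum: left subtree has 3 nodes {aster, elm, tulip}, right has 8 {kale, fern, teak, lily, iris, lime, fig, rose}.
    Root aster: left subtree has 0 nodes { }, right has 2 {elm, tulip}.
      Root elm: left subtree has 0 nodes { }, right has 1 {tulip}.
    Root iris: left subtree has 4 nodes {kale, fern, teak, lily}, right has 3 {lime, fig, rose}.
      Root fern: left subtree has 1 node {kale}, right has 2 {teak, lily}.
        Root teak: left subtree has 0 nodes { }, right has 1 {lily}.
      Root rose: left subtree has 2 nodes {lime, fig}, right has 0 { }.
        Root fig: left subtree has 1 node {lime}, right has 0 { }.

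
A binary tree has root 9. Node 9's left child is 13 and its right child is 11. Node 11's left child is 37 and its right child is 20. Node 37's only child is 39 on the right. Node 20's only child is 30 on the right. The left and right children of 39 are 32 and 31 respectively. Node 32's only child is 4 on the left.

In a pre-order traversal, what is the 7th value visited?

4

Pre-order visits the node, then its left subtree, then its right subtree.
Visit 9.
At 9: go left to 13.
  13 is a leaf — visit 13.
At 9: go right to 11.
  Visit 11.
  At 11: go left to 37.
    Visit 37.
    At 37: no left child.
    At 37: go right to 39.
      Visit 39.
      At 39: go left to 32.
        Visit 32.
        At 32: go left to 4.
          4 is a leaf — visit 4.
        At 32: no right child.
      At 39: go right to 31.
        31 is a leaf — visit 31.
  At 11: go right to 20.
    Visit 20.
    At 20: no left child.
    At 20: go right to 30.
      30 is a leaf — visit 30.
Full pre-order sequence: 9, 13, 11, 37, 39, 32, 4, 31, 20, 30.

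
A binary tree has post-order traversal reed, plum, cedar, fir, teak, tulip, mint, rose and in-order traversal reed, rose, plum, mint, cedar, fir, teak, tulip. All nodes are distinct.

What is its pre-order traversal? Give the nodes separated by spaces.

The last element of post-order is the root; it splits in-order into left and right subtrees.
Root rose: left subtree has 1 node {reed}, right has 6 {plum, mint, cedar, fir, teak, tulip}.
  Root mint: left subtree has 1 node {plum}, right has 4 {cedar, fir, teak, tulip}.
    Root tulip: left subtree has 3 nodes {cedar, fir, teak}, right has 0 { }.
      Root teak: left subtree has 2 nodes {cedar, fir}, right has 0 { }.
        Root fir: left subtree has 1 node {cedar}, right has 0 { }.

rose reed mint plum tulip teak fir cedar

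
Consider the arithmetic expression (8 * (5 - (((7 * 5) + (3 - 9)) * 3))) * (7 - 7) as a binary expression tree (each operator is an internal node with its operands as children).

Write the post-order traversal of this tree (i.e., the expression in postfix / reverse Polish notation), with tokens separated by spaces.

Post-order on an expression tree gives postfix notation: for each operator, emit left operand, right operand, then the operator.

8 5 7 5 * 3 9 - + 3 * - * 7 7 - *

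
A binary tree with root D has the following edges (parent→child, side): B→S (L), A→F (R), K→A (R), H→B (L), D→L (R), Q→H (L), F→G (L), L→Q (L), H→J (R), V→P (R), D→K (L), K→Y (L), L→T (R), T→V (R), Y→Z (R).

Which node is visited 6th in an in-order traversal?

In-order visits the left subtree, then the node, then the right subtree.
At D: go left to K.
  At K: go left to Y.
    At Y: no left child.
    Visit Y.
    At Y: go right to Z.
      Z is a leaf — visit Z.
  Visit K.
  At K: go right to A.
    At A: no left child.
    Visit A.
    At A: go right to F.
      At F: go left to G.
        G is a leaf — visit G.
      Visit F.
      At F: no right child.
Visit D.
At D: go right to L.
  At L: go left to Q.
    At Q: go left to H.
      At H: go left to B.
        At B: go left to S.
          S is a leaf — visit S.
        Visit B.
        At B: no right child.
      Visit H.
      At H: go right to J.
        J is a leaf — visit J.
    Visit Q.
    At Q: no right child.
  Visit L.
  At L: go right to T.
    At T: no left child.
    Visit T.
    At T: go right to V.
      At V: no left child.
      Visit V.
      At V: go right to P.
        P is a leaf — visit P.
Full in-order sequence: Y, Z, K, A, G, F, D, S, B, H, J, Q, L, T, V, P.

F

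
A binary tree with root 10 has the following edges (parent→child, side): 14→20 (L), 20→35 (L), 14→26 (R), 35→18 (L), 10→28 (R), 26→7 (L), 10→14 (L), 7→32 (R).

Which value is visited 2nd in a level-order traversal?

14

Level-order visits nodes level by level from the root, left to right within each level.
Level 0: 10
Level 1: 14, 28
Level 2: 20, 26
Level 3: 35, 7
Level 4: 18, 32
Full level-order sequence: 10, 14, 28, 20, 26, 35, 7, 18, 32.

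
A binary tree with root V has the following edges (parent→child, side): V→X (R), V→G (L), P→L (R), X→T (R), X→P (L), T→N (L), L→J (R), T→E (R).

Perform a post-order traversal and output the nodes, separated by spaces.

G J L P N E T X V

Post-order visits the left subtree, then the right subtree, then the node.
At V: go left to G.
  G is a leaf — visit G.
At V: go right to X.
  At X: go left to P.
    At P: no left child.
    At P: go right to L.
      At L: no left child.
      At L: go right to J.
        J is a leaf — visit J.
      Visit L.
    Visit P.
  At X: go right to T.
    At T: go left to N.
      N is a leaf — visit N.
    At T: go right to E.
      E is a leaf — visit E.
    Visit T.
  Visit X.
Visit V.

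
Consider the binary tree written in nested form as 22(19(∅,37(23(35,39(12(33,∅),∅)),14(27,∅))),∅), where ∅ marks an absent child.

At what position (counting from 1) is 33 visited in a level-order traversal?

Level-order visits nodes level by level from the root, left to right within each level.
Level 0: 22
Level 1: 19
Level 2: 37
Level 3: 23, 14
Level 4: 35, 39, 27
Level 5: 12
Level 6: 33
Full level-order sequence: 22, 19, 37, 23, 14, 35, 39, 27, 12, 33.

10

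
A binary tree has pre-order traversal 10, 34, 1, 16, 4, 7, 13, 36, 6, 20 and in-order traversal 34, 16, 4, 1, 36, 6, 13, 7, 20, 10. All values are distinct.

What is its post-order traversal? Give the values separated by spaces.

4 16 6 36 13 20 7 1 34 10

The first element of pre-order is the root; it splits in-order into left and right subtrees.
Root 10: left subtree has 9 nodes {34, 16, 4, 1, 36, 6, 13, 7, 20}, right has 0 { }.
  Root 34: left subtree has 0 nodes { }, right has 8 {16, 4, 1, 36, 6, 13, 7, 20}.
    Root 1: left subtree has 2 nodes {16, 4}, right has 5 {36, 6, 13, 7, 20}.
      Root 16: left subtree has 0 nodes { }, right has 1 {4}.
      Root 7: left subtree has 3 nodes {36, 6, 13}, right has 1 {20}.
        Root 13: left subtree has 2 nodes {36, 6}, right has 0 { }.
          Root 36: left subtree has 0 nodes { }, right has 1 {6}.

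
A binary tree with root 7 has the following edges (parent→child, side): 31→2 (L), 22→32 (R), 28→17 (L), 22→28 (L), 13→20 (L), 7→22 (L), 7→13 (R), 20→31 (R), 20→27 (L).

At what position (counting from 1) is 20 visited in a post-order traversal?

8

Post-order visits the left subtree, then the right subtree, then the node.
At 7: go left to 22.
  At 22: go left to 28.
    At 28: go left to 17.
      17 is a leaf — visit 17.
    At 28: no right child.
    Visit 28.
  At 22: go right to 32.
    32 is a leaf — visit 32.
  Visit 22.
At 7: go right to 13.
  At 13: go left to 20.
    At 20: go left to 27.
      27 is a leaf — visit 27.
    At 20: go right to 31.
      At 31: go left to 2.
        2 is a leaf — visit 2.
      At 31: no right child.
      Visit 31.
    Visit 20.
  At 13: no right child.
  Visit 13.
Visit 7.
Full post-order sequence: 17, 28, 32, 22, 27, 2, 31, 20, 13, 7.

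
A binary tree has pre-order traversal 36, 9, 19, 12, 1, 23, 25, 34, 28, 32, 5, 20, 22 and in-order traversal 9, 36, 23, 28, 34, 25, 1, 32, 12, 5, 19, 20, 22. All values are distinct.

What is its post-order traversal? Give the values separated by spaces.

9 28 34 25 23 32 1 5 12 22 20 19 36

The first element of pre-order is the root; it splits in-order into left and right subtrees.
Root 36: left subtree has 1 node {9}, right has 11 {23, 28, 34, 25, 1, 32, 12, 5, 19, 20, 22}.
  Root 19: left subtree has 8 nodes {23, 28, 34, 25, 1, 32, 12, 5}, right has 2 {20, 22}.
    Root 12: left subtree has 6 nodes {23, 28, 34, 25, 1, 32}, right has 1 {5}.
      Root 1: left subtree has 4 nodes {23, 28, 34, 25}, right has 1 {32}.
        Root 23: left subtree has 0 nodes { }, right has 3 {28, 34, 25}.
          Root 25: left subtree has 2 nodes {28, 34}, right has 0 { }.
            Root 34: left subtree has 1 node {28}, right has 0 { }.
    Root 20: left subtree has 0 nodes { }, right has 1 {22}.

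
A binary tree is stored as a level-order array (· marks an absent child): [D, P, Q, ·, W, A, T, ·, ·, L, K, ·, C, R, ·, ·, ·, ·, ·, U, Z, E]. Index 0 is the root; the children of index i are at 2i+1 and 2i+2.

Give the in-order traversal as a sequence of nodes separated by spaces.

In-order visits the left subtree, then the node, then the right subtree.
At D: go left to P.
  At P: no left child.
  Visit P.
  At P: go right to W.
    At W: go left to L.
      At L: go left to U.
        U is a leaf — visit U.
      Visit L.
      At L: go right to Z.
        Z is a leaf — visit Z.
    Visit W.
    At W: go right to K.
      At K: go left to E.
        E is a leaf — visit E.
      Visit K.
      At K: no right child.
Visit D.
At D: go right to Q.
  At Q: go left to A.
    At A: no left child.
    Visit A.
    At A: go right to C.
      C is a leaf — visit C.
  Visit Q.
  At Q: go right to T.
    At T: go left to R.
      R is a leaf — visit R.
    Visit T.
    At T: no right child.

P U L Z W E K D A C Q R T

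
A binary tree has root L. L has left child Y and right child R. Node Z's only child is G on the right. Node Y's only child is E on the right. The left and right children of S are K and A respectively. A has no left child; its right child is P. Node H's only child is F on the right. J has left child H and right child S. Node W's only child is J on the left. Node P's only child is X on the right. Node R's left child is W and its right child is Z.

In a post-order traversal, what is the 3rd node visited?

F

Post-order visits the left subtree, then the right subtree, then the node.
At L: go left to Y.
  At Y: no left child.
  At Y: go right to E.
    E is a leaf — visit E.
  Visit Y.
At L: go right to R.
  At R: go left to W.
    At W: go left to J.
      At J: go left to H.
        At H: no left child.
        At H: go right to F.
          F is a leaf — visit F.
        Visit H.
      At J: go right to S.
        At S: go left to K.
          K is a leaf — visit K.
        At S: go right to A.
          At A: no left child.
          At A: go right to P.
            At P: no left child.
            At P: go right to X.
              X is a leaf — visit X.
            Visit P.
          Visit A.
        Visit S.
      Visit J.
    At W: no right child.
    Visit W.
  At R: go right to Z.
    At Z: no left child.
    At Z: go right to G.
      G is a leaf — visit G.
    Visit Z.
  Visit R.
Visit L.
Full post-order sequence: E, Y, F, H, K, X, P, A, S, J, W, G, Z, R, L.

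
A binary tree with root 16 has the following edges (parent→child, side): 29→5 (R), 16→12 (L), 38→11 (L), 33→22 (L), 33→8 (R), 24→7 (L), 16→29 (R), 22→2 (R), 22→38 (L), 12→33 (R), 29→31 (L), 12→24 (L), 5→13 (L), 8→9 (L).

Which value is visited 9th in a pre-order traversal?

Pre-order visits the node, then its left subtree, then its right subtree.
Visit 16.
At 16: go left to 12.
  Visit 12.
  At 12: go left to 24.
    Visit 24.
    At 24: go left to 7.
      7 is a leaf — visit 7.
    At 24: no right child.
  At 12: go right to 33.
    Visit 33.
    At 33: go left to 22.
      Visit 22.
      At 22: go left to 38.
        Visit 38.
        At 38: go left to 11.
          11 is a leaf — visit 11.
        At 38: no right child.
      At 22: go right to 2.
        2 is a leaf — visit 2.
    At 33: go right to 8.
      Visit 8.
      At 8: go left to 9.
        9 is a leaf — visit 9.
      At 8: no right child.
At 16: go right to 29.
  Visit 29.
  At 29: go left to 31.
    31 is a leaf — visit 31.
  At 29: go right to 5.
    Visit 5.
    At 5: go left to 13.
      13 is a leaf — visit 13.
    At 5: no right child.
Full pre-order sequence: 16, 12, 24, 7, 33, 22, 38, 11, 2, 8, 9, 29, 31, 5, 13.

2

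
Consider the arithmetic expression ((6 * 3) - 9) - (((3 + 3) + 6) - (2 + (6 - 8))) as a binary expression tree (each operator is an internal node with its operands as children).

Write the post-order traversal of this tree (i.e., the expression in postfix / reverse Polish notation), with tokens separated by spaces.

Post-order on an expression tree gives postfix notation: for each operator, emit left operand, right operand, then the operator.

6 3 * 9 - 3 3 + 6 + 2 6 8 - + - -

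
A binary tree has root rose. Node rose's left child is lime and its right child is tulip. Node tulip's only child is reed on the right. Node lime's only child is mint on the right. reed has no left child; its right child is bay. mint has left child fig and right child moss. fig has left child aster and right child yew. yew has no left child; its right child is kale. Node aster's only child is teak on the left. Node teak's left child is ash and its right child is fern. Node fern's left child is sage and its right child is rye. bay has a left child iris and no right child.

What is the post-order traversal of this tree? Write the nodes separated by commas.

ash, sage, rye, fern, teak, aster, kale, yew, fig, moss, mint, lime, iris, bay, reed, tulip, rose

Post-order visits the left subtree, then the right subtree, then the node.
At rose: go left to lime.
  At lime: no left child.
  At lime: go right to mint.
    At mint: go left to fig.
      At fig: go left to aster.
        At aster: go left to teak.
          At teak: go left to ash.
            ash is a leaf — visit ash.
          At teak: go right to fern.
            At fern: go left to sage.
              sage is a leaf — visit sage.
            At fern: go right to rye.
              rye is a leaf — visit rye.
            Visit fern.
          Visit teak.
        At aster: no right child.
        Visit aster.
      At fig: go right to yew.
        At yew: no left child.
        At yew: go right to kale.
          kale is a leaf — visit kale.
        Visit yew.
      Visit fig.
    At mint: go right to moss.
      moss is a leaf — visit moss.
    Visit mint.
  Visit lime.
At rose: go right to tulip.
  At tulip: no left child.
  At tulip: go right to reed.
    At reed: no left child.
    At reed: go right to bay.
      At bay: go left to iris.
        iris is a leaf — visit iris.
      At bay: no right child.
      Visit bay.
    Visit reed.
  Visit tulip.
Visit rose.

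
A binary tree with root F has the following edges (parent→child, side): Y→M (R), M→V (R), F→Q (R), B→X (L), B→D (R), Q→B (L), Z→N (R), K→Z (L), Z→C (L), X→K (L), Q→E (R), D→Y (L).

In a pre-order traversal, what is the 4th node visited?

Pre-order visits the node, then its left subtree, then its right subtree.
Visit F.
At F: no left child.
At F: go right to Q.
  Visit Q.
  At Q: go left to B.
    Visit B.
    At B: go left to X.
      Visit X.
      At X: go left to K.
        Visit K.
        At K: go left to Z.
          Visit Z.
          At Z: go left to C.
            C is a leaf — visit C.
          At Z: go right to N.
            N is a leaf — visit N.
        At K: no right child.
      At X: no right child.
    At B: go right to D.
      Visit D.
      At D: go left to Y.
        Visit Y.
        At Y: no left child.
        At Y: go right to M.
          Visit M.
          At M: no left child.
          At M: go right to V.
            V is a leaf — visit V.
      At D: no right child.
  At Q: go right to E.
    E is a leaf — visit E.
Full pre-order sequence: F, Q, B, X, K, Z, C, N, D, Y, M, V, E.

X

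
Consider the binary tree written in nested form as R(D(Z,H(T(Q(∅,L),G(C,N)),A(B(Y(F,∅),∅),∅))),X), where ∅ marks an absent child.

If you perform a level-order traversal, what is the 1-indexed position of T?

6

Level-order visits nodes level by level from the root, left to right within each level.
Level 0: R
Level 1: D, X
Level 2: Z, H
Level 3: T, A
Level 4: Q, G, B
Level 5: L, C, N, Y
Level 6: F
Full level-order sequence: R, D, X, Z, H, T, A, Q, G, B, L, C, N, Y, F.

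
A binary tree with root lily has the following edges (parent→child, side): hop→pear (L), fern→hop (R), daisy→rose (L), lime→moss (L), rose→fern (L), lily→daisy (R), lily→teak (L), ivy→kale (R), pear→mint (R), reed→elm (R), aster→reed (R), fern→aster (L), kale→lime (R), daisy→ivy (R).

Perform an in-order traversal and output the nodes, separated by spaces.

In-order visits the left subtree, then the node, then the right subtree.
At lily: go left to teak.
  teak is a leaf — visit teak.
Visit lily.
At lily: go right to daisy.
  At daisy: go left to rose.
    At rose: go left to fern.
      At fern: go left to aster.
        At aster: no left child.
        Visit aster.
        At aster: go right to reed.
          At reed: no left child.
          Visit reed.
          At reed: go right to elm.
            elm is a leaf — visit elm.
      Visit fern.
      At fern: go right to hop.
        At hop: go left to pear.
          At pear: no left child.
          Visit pear.
          At pear: go right to mint.
            mint is a leaf — visit mint.
        Visit hop.
        At hop: no right child.
    Visit rose.
    At rose: no right child.
  Visit daisy.
  At daisy: go right to ivy.
    At ivy: no left child.
    Visit ivy.
    At ivy: go right to kale.
      At kale: no left child.
      Visit kale.
      At kale: go right to lime.
        At lime: go left to moss.
          moss is a leaf — visit moss.
        Visit lime.
        At lime: no right child.

teak lily aster reed elm fern pear mint hop rose daisy ivy kale moss lime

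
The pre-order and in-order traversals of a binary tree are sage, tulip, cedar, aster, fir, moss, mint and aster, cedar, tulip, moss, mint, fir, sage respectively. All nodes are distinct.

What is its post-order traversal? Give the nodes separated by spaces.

aster cedar mint moss fir tulip sage

The first element of pre-order is the root; it splits in-order into left and right subtrees.
Root sage: left subtree has 6 nodes {aster, cedar, tulip, moss, mint, fir}, right has 0 { }.
  Root tulip: left subtree has 2 nodes {aster, cedar}, right has 3 {moss, mint, fir}.
    Root cedar: left subtree has 1 node {aster}, right has 0 { }.
    Root fir: left subtree has 2 nodes {moss, mint}, right has 0 { }.
      Root moss: left subtree has 0 nodes { }, right has 1 {mint}.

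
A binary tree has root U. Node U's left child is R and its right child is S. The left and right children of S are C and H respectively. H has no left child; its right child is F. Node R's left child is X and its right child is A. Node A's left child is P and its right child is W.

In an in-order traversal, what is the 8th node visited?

S

In-order visits the left subtree, then the node, then the right subtree.
At U: go left to R.
  At R: go left to X.
    X is a leaf — visit X.
  Visit R.
  At R: go right to A.
    At A: go left to P.
      P is a leaf — visit P.
    Visit A.
    At A: go right to W.
      W is a leaf — visit W.
Visit U.
At U: go right to S.
  At S: go left to C.
    C is a leaf — visit C.
  Visit S.
  At S: go right to H.
    At H: no left child.
    Visit H.
    At H: go right to F.
      F is a leaf — visit F.
Full in-order sequence: X, R, P, A, W, U, C, S, H, F.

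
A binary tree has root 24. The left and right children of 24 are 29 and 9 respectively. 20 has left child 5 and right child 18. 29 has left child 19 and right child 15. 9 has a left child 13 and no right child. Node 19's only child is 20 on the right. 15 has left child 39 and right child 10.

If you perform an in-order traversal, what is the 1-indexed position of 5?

2

In-order visits the left subtree, then the node, then the right subtree.
At 24: go left to 29.
  At 29: go left to 19.
    At 19: no left child.
    Visit 19.
    At 19: go right to 20.
      At 20: go left to 5.
        5 is a leaf — visit 5.
      Visit 20.
      At 20: go right to 18.
        18 is a leaf — visit 18.
  Visit 29.
  At 29: go right to 15.
    At 15: go left to 39.
      39 is a leaf — visit 39.
    Visit 15.
    At 15: go right to 10.
      10 is a leaf — visit 10.
Visit 24.
At 24: go right to 9.
  At 9: go left to 13.
    13 is a leaf — visit 13.
  Visit 9.
  At 9: no right child.
Full in-order sequence: 19, 5, 20, 18, 29, 39, 15, 10, 24, 13, 9.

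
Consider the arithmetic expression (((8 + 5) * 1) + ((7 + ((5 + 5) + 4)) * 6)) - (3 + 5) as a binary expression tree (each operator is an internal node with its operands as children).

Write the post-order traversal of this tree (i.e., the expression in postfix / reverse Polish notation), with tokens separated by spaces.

Post-order on an expression tree gives postfix notation: for each operator, emit left operand, right operand, then the operator.

8 5 + 1 * 7 5 5 + 4 + + 6 * + 3 5 + -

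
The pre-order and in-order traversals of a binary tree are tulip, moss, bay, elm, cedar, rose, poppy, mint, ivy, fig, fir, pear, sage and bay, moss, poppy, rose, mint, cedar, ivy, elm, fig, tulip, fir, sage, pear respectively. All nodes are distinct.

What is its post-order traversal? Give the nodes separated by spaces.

bay poppy mint rose ivy cedar fig elm moss sage pear fir tulip

The first element of pre-order is the root; it splits in-order into left and right subtrees.
Root tulip: left subtree has 9 nodes {bay, moss, poppy, rose, mint, cedar, ivy, elm, fig}, right has 3 {fir, sage, pear}.
  Root moss: left subtree has 1 node {bay}, right has 7 {poppy, rose, mint, cedar, ivy, elm, fig}.
    Root elm: left subtree has 5 nodes {poppy, rose, mint, cedar, ivy}, right has 1 {fig}.
      Root cedar: left subtree has 3 nodes {poppy, rose, mint}, right has 1 {ivy}.
        Root rose: left subtree has 1 node {poppy}, right has 1 {mint}.
  Root fir: left subtree has 0 nodes { }, right has 2 {sage, pear}.
    Root pear: left subtree has 1 node {sage}, right has 0 { }.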